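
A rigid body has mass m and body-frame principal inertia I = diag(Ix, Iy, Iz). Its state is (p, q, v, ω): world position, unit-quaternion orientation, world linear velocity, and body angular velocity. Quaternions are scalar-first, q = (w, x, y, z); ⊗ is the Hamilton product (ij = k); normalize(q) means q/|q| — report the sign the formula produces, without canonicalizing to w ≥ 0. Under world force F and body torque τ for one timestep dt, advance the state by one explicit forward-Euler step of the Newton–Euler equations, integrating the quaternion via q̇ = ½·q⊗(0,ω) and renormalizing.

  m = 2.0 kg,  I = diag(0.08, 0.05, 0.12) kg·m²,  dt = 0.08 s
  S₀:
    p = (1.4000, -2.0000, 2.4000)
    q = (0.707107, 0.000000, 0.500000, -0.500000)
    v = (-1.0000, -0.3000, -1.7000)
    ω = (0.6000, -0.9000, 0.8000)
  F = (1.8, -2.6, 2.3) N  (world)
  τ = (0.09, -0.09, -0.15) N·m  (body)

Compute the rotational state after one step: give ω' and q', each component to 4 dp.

angular accel α = (1.7550, -1.4160, -1.3850)
new body rate ω' = (0.7404, -1.0133, 0.6892)
2q̇ = q⊗(0,ω) = (0.8500000, 0.3742642, -0.9363963, 0.2656856)
q + ½dt·q⊗(0,ω), renormalized = (0.7400, 0.0149, 0.4619, -0.4887)

ω' = (0.7404, -1.0133, 0.6892)
q' = (0.7400, 0.0149, 0.4619, -0.4887)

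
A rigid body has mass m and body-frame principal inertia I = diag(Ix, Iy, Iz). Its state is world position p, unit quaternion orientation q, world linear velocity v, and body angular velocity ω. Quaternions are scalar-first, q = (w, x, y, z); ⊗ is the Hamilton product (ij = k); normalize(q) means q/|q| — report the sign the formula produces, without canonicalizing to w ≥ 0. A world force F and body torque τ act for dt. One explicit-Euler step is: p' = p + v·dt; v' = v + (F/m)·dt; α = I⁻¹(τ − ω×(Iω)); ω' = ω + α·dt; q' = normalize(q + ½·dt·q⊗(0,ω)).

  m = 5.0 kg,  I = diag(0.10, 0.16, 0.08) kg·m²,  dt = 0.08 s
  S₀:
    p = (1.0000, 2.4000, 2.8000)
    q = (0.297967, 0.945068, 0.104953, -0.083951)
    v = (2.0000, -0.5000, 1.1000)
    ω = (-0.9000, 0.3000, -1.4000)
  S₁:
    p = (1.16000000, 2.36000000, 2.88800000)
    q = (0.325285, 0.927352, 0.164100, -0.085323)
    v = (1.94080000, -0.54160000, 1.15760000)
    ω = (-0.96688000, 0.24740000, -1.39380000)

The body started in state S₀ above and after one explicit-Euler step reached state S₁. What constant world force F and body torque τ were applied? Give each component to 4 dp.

F = (-3.7000, -2.6000, 3.6000)
τ = (-0.0500, -0.0800, -0.0100)

rate change Δω = (-0.06688000, -0.05260000, 0.00620000)
gyro term ω₀×Iω₀ = (0.0336, 0.0252, -0.0162)
I·α + gyro = (-0.0500, -0.0800, -0.0100)
Δv = v₁−v₀ = (-0.05920000, -0.04160000, 0.05760000)
F = m·Δv/dt = (-3.7000, -2.6000, 3.6000)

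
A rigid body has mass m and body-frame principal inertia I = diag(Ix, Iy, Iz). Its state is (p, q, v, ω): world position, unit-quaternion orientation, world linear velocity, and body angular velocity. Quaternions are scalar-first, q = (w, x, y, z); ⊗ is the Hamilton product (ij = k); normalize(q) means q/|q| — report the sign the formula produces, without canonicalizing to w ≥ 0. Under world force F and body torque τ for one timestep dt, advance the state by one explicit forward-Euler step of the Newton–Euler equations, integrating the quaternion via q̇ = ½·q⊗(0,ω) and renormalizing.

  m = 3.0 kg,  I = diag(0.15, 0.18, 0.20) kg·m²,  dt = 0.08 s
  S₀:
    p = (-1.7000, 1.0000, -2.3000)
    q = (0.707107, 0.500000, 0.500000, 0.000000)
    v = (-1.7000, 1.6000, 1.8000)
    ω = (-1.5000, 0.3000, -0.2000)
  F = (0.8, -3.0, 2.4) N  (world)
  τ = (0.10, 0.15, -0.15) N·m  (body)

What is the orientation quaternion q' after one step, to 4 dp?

q' = (0.7297, 0.4527, 0.5115, 0.0303)

Hamilton product q⊗(0,ω) = (0.6000000, -1.1606605, 0.3121321, 0.7585786)
updated quaternion q' = (0.7297, 0.4527, 0.5115, 0.0303)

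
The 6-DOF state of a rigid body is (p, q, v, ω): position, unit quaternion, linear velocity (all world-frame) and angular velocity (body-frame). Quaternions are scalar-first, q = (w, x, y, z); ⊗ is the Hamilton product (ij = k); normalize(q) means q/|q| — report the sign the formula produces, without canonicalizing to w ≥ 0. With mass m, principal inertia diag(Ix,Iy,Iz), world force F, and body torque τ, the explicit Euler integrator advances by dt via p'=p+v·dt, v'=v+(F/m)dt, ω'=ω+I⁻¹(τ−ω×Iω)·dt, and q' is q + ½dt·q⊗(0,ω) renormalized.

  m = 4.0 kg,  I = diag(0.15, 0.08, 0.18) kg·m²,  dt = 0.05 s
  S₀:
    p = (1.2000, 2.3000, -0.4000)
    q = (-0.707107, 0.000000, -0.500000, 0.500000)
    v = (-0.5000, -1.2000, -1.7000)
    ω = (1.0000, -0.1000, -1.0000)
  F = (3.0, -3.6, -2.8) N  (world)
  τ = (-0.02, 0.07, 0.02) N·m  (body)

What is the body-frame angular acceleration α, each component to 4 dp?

α = (-0.2000, 0.5000, 0.0722)

precession coupling ω×(Iω) = (0.0100, 0.0300, 0.0070)
angular accel α = (-0.2000, 0.5000, 0.0722)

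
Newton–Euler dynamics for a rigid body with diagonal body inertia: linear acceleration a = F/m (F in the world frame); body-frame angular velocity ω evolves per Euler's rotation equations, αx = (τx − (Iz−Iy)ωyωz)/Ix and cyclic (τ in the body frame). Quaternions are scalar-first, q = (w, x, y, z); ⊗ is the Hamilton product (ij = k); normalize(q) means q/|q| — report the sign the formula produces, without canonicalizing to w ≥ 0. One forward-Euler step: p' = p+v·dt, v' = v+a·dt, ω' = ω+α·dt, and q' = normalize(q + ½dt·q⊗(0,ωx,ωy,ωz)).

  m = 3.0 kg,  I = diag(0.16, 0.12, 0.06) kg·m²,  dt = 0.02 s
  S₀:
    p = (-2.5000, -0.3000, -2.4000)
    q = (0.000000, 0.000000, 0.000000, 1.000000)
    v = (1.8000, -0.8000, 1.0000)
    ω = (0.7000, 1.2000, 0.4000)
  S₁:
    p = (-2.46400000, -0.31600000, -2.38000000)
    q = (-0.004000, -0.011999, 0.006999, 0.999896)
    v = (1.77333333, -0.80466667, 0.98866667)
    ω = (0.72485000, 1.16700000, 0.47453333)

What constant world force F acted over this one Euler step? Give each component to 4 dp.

F = (-4.0000, -0.7000, -1.7000)

velocity change Δv = (-0.02666667, -0.00466667, -0.01133333)
m·(v₁−v₀)/dt = (-4.0000, -0.7000, -1.7000)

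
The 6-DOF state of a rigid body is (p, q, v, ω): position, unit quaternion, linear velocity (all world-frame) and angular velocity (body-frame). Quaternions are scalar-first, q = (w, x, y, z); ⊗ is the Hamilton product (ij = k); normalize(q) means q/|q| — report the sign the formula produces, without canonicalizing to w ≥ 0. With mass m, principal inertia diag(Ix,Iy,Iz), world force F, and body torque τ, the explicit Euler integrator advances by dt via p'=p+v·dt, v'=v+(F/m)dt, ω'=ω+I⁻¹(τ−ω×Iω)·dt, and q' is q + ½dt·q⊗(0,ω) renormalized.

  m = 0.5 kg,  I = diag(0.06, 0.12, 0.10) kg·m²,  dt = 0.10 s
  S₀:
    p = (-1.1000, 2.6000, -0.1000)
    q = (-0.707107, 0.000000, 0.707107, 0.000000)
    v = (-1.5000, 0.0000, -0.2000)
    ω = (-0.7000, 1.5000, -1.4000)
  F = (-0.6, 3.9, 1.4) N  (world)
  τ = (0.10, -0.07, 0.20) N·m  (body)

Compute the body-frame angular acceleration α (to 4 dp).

α = (0.9667, -0.2567, 2.6300)

precession coupling ω×(Iω) = (0.0420, -0.0392, -0.0630)
angular accel α = (0.9667, -0.2567, 2.6300)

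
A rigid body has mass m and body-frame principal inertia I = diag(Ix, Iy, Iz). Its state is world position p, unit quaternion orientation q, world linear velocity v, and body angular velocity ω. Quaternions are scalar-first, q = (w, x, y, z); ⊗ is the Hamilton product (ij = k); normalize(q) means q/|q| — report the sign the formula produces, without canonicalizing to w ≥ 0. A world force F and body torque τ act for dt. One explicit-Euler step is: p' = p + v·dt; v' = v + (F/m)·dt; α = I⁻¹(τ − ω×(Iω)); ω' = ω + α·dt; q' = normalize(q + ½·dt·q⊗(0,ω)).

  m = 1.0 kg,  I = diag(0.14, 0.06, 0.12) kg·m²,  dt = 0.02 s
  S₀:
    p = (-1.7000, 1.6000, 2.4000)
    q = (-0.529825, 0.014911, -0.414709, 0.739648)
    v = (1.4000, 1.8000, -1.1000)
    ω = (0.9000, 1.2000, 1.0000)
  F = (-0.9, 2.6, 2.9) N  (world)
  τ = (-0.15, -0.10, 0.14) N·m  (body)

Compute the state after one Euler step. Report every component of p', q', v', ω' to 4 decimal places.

gyro term ω×Iω = (0.0720, 0.0180, -0.0864)
angular accel α = (-1.5857, -1.9667, 1.8867)
new body rate ω' = (0.8683, 1.1607, 1.0377)
q⊗(0,ω) = (-0.2554171, -1.7791291, 0.0149822, -0.1386937)
q + ½dt·q⊗(0,ω), renormalized = (-0.5323, -0.0029, -0.4145, 0.7381)
p + v·dt = (-1.6720, 1.6360, 2.3780)
v' = v + a·dt = (1.3820, 1.8520, -1.0420)

p' = (-1.6720, 1.6360, 2.3780)
q' = (-0.5323, -0.0029, -0.4145, 0.7381)
v' = (1.3820, 1.8520, -1.0420)
ω' = (0.8683, 1.1607, 1.0377)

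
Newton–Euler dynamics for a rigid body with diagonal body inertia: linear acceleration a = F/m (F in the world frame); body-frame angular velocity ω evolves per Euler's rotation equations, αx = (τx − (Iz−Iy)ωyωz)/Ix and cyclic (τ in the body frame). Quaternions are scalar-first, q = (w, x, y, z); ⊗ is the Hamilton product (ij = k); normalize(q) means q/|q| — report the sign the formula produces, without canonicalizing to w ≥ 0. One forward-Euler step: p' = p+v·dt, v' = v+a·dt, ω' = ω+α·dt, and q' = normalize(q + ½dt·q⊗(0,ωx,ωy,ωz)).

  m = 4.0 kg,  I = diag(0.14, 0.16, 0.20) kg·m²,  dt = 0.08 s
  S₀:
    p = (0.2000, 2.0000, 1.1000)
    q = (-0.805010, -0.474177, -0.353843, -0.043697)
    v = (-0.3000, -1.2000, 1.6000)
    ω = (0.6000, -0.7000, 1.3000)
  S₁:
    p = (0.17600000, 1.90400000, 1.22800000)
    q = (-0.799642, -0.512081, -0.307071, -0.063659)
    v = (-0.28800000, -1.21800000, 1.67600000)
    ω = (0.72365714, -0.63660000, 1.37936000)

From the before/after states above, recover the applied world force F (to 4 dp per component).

F = (0.6000, -0.9000, 3.8000)

v₁ − v₀ = (0.01200000, -0.01800000, 0.07600000)
m·(v₁−v₀)/dt = (0.6000, -0.9000, 3.8000)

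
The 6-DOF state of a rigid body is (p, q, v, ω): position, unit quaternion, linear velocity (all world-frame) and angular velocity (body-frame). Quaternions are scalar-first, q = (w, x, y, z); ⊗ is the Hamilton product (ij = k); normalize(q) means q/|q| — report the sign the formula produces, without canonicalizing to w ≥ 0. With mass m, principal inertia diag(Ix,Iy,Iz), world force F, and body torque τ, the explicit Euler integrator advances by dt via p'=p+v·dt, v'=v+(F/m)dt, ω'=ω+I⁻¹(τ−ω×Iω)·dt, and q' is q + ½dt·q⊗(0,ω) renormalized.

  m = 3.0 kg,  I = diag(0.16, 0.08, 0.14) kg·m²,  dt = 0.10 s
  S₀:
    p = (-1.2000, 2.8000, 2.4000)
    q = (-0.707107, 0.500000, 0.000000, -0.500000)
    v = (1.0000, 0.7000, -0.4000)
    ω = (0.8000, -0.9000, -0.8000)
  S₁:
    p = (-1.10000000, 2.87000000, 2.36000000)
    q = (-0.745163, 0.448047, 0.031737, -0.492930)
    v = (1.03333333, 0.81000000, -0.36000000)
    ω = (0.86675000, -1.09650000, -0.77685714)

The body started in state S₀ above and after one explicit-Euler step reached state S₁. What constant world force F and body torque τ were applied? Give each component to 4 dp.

ω₁ − ω₀ = (0.06675000, -0.19650000, 0.02314286)
gyro term ω₀×Iω₀ = (0.0432, -0.0128, 0.0576)
τ = I·(Δω/dt) + ω₀×(Iω₀) = (0.1500, -0.1700, 0.0900)
Δv = v₁−v₀ = (0.03333333, 0.11000000, 0.04000000)
applied force F = (1.0000, 3.3000, 1.2000)

F = (1.0000, 3.3000, 1.2000)
τ = (0.1500, -0.1700, 0.0900)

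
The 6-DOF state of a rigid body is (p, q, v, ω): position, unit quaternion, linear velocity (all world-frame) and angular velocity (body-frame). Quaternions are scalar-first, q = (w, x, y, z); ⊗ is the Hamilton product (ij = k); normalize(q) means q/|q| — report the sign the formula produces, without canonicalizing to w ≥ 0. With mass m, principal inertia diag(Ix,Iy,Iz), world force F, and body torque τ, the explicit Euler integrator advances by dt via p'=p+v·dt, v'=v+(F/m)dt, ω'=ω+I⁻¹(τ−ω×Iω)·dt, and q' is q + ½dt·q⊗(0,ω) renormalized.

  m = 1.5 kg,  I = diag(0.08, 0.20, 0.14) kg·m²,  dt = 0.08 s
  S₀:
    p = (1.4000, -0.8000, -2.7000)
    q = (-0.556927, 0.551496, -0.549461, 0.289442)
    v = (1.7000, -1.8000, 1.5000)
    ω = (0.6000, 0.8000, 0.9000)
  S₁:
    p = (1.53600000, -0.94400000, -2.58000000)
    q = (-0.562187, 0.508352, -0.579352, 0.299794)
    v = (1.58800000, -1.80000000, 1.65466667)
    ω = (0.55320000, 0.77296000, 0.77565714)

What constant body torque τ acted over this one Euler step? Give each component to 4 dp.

τ = (-0.0900, -0.1000, -0.1600)

rate change Δω = (-0.04680000, -0.02704000, -0.12434286)
precession coupling = (-0.0432, -0.0324, 0.0576)
τ = I·(Δω/dt) + ω₀×(Iω₀) = (-0.0900, -0.1000, -0.1600)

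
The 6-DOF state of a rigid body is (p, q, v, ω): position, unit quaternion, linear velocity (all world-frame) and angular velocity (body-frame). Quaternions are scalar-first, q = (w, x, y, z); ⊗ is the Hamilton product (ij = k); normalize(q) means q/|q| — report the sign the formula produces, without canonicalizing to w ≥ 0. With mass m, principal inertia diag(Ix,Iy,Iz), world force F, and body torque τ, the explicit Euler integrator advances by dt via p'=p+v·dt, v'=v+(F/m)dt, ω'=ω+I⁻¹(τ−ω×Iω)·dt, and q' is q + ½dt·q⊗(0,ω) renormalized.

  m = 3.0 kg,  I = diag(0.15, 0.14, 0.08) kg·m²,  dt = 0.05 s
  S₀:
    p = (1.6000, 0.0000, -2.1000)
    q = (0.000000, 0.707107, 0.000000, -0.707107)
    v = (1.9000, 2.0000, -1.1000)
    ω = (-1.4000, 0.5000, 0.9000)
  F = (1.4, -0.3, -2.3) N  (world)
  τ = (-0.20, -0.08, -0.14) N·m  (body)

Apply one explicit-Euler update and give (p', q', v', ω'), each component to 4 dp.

linear accel F/m = (0.4667, -0.1000, -0.7667)
new position p' = (1.6950, 0.1000, -2.1550)
new velocity v' = (1.9233, 1.9950, -1.1383)
(τ − ω×Iω)/I = (-1.1533, 0.0586, -1.8375)
ω + α·dt = (-1.4577, 0.5029, 0.8081)
2q̇ = q⊗(0,ω) = (1.6263461, 0.3535535, 0.3535535, 0.3535535)
updated quaternion q' = (0.0406, 0.7153, 0.0088, -0.6976)

p' = (1.6950, 0.1000, -2.1550)
q' = (0.0406, 0.7153, 0.0088, -0.6976)
v' = (1.9233, 1.9950, -1.1383)
ω' = (-1.4577, 0.5029, 0.8081)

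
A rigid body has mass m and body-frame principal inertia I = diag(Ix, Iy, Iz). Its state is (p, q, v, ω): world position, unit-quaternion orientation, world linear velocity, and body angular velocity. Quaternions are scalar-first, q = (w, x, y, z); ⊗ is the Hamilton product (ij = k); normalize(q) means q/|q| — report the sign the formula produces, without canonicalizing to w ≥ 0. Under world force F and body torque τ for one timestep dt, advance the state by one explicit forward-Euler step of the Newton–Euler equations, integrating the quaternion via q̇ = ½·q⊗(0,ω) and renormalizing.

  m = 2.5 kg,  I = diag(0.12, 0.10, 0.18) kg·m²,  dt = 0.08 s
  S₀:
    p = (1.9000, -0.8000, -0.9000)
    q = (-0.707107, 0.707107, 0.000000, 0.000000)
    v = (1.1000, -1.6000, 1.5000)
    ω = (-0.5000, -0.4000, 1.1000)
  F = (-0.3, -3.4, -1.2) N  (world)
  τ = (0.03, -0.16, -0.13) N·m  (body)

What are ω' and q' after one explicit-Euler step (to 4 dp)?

ω' = (-0.4565, -0.5544, 1.0440)
q' = (-0.6921, 0.7203, -0.0198, -0.0424)

α = I⁻¹(τ − ω×Iω) = (0.5433, -1.9300, -0.7000)
ω + α·dt = (-0.4565, -0.5544, 1.0440)
2q̇ = q⊗(0,ω) = (0.3535535, 0.3535535, -0.4949749, -1.0606605)
q + ½dt·q⊗(0,ω), renormalized = (-0.6921, 0.7203, -0.0198, -0.0424)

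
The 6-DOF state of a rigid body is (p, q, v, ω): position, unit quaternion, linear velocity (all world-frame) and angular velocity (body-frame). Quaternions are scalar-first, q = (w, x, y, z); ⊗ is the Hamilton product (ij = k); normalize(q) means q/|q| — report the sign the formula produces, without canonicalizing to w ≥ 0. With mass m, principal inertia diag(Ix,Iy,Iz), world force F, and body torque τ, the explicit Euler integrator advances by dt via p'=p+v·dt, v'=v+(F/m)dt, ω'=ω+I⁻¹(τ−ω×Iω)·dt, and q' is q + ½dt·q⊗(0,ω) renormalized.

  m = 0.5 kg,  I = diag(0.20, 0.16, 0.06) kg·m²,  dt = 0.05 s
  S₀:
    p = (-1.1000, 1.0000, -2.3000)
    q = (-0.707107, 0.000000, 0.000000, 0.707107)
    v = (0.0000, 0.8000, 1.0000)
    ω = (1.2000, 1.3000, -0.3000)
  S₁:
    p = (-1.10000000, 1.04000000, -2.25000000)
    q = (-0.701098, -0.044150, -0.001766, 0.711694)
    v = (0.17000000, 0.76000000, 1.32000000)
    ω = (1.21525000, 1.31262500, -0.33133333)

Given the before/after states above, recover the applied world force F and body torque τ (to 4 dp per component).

v₁ − v₀ = (0.17000000, -0.04000000, 0.32000000)
applied force F = (1.7000, -0.4000, 3.2000)
rate change Δω = (0.01525000, 0.01262500, -0.03133333)
precession coupling = (0.0390, -0.0504, -0.0624)
applied torque τ = (0.1000, -0.0100, -0.1000)

F = (1.7000, -0.4000, 3.2000)
τ = (0.1000, -0.0100, -0.1000)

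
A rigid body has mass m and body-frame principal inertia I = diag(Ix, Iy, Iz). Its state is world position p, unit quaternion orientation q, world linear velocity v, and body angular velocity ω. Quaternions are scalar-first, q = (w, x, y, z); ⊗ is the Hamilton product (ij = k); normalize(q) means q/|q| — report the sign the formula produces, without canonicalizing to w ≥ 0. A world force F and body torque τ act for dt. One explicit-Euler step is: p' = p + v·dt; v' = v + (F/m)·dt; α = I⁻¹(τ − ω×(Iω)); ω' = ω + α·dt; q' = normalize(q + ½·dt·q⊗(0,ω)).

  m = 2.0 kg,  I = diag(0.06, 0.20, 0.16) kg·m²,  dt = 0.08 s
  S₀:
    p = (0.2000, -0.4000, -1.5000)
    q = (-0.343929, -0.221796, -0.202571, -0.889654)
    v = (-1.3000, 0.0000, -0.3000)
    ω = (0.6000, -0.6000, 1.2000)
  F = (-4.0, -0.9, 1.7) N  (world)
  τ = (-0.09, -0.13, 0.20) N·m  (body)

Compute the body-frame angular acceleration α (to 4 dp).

α = (-1.9800, -0.2900, 1.5650)

ω×(Iω) gyroscopic = (0.0288, -0.0720, -0.0504)
angular accel α = (-1.9800, -0.2900, 1.5650)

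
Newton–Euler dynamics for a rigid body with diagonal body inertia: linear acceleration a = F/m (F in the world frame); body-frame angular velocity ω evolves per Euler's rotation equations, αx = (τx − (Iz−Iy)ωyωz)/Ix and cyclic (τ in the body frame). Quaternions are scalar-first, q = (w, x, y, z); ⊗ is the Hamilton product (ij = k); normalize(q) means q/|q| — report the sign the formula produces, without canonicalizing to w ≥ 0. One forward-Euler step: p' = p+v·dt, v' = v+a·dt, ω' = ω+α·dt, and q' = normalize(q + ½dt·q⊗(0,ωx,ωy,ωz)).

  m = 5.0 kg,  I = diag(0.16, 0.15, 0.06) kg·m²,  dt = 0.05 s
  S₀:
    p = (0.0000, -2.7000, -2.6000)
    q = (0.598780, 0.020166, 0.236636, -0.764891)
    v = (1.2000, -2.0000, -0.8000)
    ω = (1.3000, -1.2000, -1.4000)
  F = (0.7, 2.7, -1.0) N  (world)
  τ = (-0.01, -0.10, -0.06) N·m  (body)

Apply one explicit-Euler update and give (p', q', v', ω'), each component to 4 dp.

angular accel α = (0.8825, 0.5467, -1.2600)
ω' = ω + α·dt = (1.3441, -1.1727, -1.4630)
Hamilton product q⊗(0,ω) = (-0.8131000, -0.4707456, -1.6846619, -1.1701180)
updated quaternion q' = (0.5775, 0.0084, 0.1942, -0.7929)
p + v·dt = (0.0600, -2.8000, -2.6400)
v + (F/m)dt = (1.2070, -1.9730, -0.8100)

p' = (0.0600, -2.8000, -2.6400)
q' = (0.5775, 0.0084, 0.1942, -0.7929)
v' = (1.2070, -1.9730, -0.8100)
ω' = (1.3441, -1.1727, -1.4630)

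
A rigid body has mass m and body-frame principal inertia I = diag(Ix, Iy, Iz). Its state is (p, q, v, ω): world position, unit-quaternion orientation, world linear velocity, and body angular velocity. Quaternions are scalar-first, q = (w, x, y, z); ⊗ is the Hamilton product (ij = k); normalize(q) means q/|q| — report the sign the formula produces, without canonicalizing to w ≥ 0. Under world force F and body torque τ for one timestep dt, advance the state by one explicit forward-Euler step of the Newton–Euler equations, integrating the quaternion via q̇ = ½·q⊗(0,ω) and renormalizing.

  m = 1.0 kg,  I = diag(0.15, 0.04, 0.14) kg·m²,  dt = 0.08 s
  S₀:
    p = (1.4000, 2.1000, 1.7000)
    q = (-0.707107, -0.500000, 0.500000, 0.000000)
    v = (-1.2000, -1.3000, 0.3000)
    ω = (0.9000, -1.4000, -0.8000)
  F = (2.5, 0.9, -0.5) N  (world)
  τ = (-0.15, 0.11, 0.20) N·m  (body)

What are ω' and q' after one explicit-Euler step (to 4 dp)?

precession coupling ω×(Iω) = (0.1120, -0.0072, 0.1386)
α = I⁻¹(τ − ω×Iω) = (-1.7467, 2.9300, 0.4386)
new body rate ω' = (0.7603, -1.1656, -0.7649)
2q̇ = q⊗(0,ω) = (1.1500000, -1.0363963, 0.5899498, 0.8156856)
q' = normalize(q + ½dt·q⊗(0,ω)) = (-0.6593, -0.5400, 0.5222, 0.0325)

ω' = (0.7603, -1.1656, -0.7649)
q' = (-0.6593, -0.5400, 0.5222, 0.0325)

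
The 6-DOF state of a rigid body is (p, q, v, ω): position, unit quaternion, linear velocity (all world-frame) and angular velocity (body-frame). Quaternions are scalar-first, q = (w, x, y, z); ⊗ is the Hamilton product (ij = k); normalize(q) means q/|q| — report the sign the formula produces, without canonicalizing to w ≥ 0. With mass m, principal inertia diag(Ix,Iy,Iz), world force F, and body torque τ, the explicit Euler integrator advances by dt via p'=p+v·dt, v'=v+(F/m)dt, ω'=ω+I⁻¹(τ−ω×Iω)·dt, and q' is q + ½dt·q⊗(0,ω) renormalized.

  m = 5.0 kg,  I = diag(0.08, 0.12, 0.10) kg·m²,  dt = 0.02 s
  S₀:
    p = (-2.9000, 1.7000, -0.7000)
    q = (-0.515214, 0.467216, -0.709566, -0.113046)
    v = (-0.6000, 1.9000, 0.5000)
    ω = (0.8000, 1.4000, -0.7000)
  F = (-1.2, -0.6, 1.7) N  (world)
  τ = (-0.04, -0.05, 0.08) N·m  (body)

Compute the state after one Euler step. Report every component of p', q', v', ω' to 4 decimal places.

p' = (-2.9120, 1.7380, -0.6900)
q' = (-0.5097, 0.4696, -0.7143, -0.0972)
v' = (-0.6048, 1.8976, 0.5068)
ω' = (0.7851, 1.3898, -0.6930)

linear accel F/m = (-0.2400, -0.1200, 0.3400)
new position p' = (-2.9120, 1.7380, -0.6900)
new velocity v' = (-0.6048, 1.8976, 0.5068)
gyro term ω×Iω = (0.0196, 0.0112, 0.0448)
(τ − ω×Iω)/I = (-0.7450, -0.5100, 0.3520)
ω + α·dt = (0.7851, 1.3898, -0.6930)
2q̇ = q⊗(0,ω) = (0.5404874, 0.2427894, -0.4846852, 1.5824050)
updated quaternion q' = (-0.5097, 0.4696, -0.7143, -0.0972)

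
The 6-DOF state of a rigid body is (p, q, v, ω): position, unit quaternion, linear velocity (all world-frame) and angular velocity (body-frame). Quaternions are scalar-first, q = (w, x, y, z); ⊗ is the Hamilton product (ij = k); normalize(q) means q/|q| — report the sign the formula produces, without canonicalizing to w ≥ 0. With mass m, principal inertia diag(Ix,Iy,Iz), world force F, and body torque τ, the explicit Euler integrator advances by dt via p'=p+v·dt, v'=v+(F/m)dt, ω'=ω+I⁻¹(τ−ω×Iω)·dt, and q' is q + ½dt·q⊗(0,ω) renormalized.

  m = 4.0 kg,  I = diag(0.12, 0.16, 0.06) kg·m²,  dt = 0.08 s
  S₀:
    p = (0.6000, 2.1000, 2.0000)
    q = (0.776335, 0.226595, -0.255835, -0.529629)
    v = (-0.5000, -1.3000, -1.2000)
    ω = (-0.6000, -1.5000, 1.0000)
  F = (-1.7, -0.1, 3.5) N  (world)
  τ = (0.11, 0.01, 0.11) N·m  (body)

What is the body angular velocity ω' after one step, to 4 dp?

ω' = (-0.6267, -1.4770, 1.0987)

gyro term ω×Iω = (0.1500, -0.0360, 0.0360)
angular accel α = (-0.3333, 0.2875, 1.2333)
new body rate ω' = (-0.6267, -1.4770, 1.0987)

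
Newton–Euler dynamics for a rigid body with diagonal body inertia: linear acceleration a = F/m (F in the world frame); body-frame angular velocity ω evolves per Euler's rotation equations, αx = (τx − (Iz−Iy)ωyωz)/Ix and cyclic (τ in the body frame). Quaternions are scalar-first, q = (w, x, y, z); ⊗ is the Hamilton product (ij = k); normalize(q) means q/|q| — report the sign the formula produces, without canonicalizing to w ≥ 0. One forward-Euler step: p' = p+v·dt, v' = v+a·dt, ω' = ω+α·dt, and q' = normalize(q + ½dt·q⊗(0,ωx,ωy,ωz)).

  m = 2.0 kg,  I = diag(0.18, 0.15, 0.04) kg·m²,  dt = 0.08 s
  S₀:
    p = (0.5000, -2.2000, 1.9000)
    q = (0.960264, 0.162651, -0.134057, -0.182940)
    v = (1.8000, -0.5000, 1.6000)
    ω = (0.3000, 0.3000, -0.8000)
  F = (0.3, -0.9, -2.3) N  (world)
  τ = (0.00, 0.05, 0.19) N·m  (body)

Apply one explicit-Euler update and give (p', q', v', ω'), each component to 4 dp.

p' = (0.6440, -2.2400, 2.0280)
q' = (0.9534, 0.1805, -0.1194, -0.2100)
v' = (1.8120, -0.5360, 1.5080)
ω' = (0.2883, 0.3446, -0.4146)

a = F/m = (0.1500, -0.4500, -1.1500)
p' = p + v·dt = (0.6440, -2.2400, 2.0280)
new velocity v' = (1.8120, -0.5360, 1.5080)
ω×(Iω) gyroscopic = (0.0264, -0.0336, -0.0027)
α = I⁻¹(τ − ω×Iω) = (-0.1467, 0.5573, 4.8175)
new body rate ω' = (0.2883, 0.3446, -0.4146)
2q̇ = q⊗(0,ω) = (-0.1549302, 0.4502068, 0.3633180, -0.6791988)
q + ½dt·q⊗(0,ω), renormalized = (0.9534, 0.1805, -0.1194, -0.2100)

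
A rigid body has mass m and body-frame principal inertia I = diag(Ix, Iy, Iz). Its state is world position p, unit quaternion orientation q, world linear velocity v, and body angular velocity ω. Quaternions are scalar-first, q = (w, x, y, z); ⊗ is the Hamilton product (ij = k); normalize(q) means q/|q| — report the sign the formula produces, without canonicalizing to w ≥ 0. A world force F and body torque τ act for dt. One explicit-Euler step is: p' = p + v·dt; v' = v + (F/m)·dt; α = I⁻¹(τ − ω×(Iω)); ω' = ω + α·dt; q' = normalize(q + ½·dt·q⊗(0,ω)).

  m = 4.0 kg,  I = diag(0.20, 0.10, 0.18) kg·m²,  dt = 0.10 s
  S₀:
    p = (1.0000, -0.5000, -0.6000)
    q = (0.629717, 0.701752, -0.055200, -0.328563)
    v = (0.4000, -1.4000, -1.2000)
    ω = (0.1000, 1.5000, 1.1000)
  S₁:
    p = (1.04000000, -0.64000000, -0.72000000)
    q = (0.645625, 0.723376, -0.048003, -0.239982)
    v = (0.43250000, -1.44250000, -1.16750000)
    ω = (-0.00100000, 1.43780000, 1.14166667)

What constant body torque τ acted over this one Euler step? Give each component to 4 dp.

τ = (-0.0700, -0.0600, 0.0600)

rate change Δω = (-0.10100000, -0.06220000, 0.04166667)
ω₀×(Iω₀) = (0.1320, 0.0022, -0.0150)
I·α + gyro = (-0.0700, -0.0600, 0.0600)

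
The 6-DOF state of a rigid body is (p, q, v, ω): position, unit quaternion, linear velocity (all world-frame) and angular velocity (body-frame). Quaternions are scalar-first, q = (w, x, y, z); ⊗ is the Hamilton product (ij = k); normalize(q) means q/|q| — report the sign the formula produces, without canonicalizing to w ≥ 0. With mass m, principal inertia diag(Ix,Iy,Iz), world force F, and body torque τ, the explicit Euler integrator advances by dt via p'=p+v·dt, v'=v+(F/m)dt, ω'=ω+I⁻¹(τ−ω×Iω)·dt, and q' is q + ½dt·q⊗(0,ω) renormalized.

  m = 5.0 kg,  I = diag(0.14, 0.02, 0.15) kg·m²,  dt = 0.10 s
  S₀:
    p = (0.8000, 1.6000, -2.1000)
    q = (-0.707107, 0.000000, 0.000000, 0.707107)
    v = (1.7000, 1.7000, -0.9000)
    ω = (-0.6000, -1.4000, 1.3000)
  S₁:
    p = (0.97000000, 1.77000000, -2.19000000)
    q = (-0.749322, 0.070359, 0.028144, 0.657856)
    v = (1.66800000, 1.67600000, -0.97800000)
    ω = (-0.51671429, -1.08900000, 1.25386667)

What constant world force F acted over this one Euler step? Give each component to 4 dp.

F = (-1.6000, -1.2000, -3.9000)

Δv = v₁−v₀ = (-0.03200000, -0.02400000, -0.07800000)
applied force F = (-1.6000, -1.2000, -3.9000)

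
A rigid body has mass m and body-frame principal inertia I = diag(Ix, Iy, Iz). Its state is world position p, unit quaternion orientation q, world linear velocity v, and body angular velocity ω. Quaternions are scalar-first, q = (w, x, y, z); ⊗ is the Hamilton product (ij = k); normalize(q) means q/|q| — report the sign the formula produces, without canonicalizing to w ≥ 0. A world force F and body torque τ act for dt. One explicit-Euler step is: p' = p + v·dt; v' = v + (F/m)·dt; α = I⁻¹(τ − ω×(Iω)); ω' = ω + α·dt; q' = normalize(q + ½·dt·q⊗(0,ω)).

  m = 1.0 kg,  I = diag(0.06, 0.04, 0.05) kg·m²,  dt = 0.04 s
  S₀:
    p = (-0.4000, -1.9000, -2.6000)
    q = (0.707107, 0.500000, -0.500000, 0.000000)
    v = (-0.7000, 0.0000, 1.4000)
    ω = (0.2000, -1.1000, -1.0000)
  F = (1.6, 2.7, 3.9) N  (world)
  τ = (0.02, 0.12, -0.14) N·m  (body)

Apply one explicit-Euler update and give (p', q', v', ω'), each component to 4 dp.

a = (1.6000, 2.7000, 3.9000)
new position p' = (-0.4280, -1.9000, -2.5440)
v' = v + a·dt = (-0.6360, 0.1080, 1.5560)
angular accel α = (0.1500, 3.0500, -2.8880)
new body rate ω' = (0.2060, -0.9780, -1.1155)
q⊗(0,ω) = (-0.6500000, 0.6414214, -0.2778177, -1.1571070)
q' = normalize(q + ½dt·q⊗(0,ω)) = (0.6938, 0.5126, -0.5053, -0.0231)

p' = (-0.4280, -1.9000, -2.5440)
q' = (0.6938, 0.5126, -0.5053, -0.0231)
v' = (-0.6360, 0.1080, 1.5560)
ω' = (0.2060, -0.9780, -1.1155)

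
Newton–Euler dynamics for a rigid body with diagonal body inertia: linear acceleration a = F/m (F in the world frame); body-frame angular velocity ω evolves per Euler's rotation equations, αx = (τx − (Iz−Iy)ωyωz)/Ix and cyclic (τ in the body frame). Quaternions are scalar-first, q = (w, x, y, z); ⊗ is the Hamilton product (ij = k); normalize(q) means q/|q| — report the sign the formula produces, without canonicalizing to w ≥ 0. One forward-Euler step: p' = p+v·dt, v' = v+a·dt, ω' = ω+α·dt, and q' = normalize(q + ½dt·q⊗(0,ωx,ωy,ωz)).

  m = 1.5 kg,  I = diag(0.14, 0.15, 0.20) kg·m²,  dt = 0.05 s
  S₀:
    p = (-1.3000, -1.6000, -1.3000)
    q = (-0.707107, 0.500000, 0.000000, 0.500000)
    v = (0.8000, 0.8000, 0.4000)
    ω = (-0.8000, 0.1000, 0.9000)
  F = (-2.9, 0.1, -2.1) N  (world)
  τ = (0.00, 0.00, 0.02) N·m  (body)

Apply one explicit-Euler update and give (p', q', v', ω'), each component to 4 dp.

a = F/m = (-1.9333, 0.0667, -1.4000)
p + v·dt = (-1.2600, -1.5600, -1.2800)
v' = v + a·dt = (0.7033, 0.8033, 0.3300)
precession coupling ω×(Iω) = (0.0045, 0.0432, -0.0008)
angular accel α = (-0.0321, -0.2880, 0.1040)
ω' = ω + α·dt = (-0.8016, 0.0856, 0.9052)
Hamilton product q⊗(0,ω) = (-0.0500000, 0.5156856, -0.9207107, -0.5863963)
updated quaternion q' = (-0.7080, 0.5127, -0.0230, 0.4851)

p' = (-1.2600, -1.5600, -1.2800)
q' = (-0.7080, 0.5127, -0.0230, 0.4851)
v' = (0.7033, 0.8033, 0.3300)
ω' = (-0.8016, 0.0856, 0.9052)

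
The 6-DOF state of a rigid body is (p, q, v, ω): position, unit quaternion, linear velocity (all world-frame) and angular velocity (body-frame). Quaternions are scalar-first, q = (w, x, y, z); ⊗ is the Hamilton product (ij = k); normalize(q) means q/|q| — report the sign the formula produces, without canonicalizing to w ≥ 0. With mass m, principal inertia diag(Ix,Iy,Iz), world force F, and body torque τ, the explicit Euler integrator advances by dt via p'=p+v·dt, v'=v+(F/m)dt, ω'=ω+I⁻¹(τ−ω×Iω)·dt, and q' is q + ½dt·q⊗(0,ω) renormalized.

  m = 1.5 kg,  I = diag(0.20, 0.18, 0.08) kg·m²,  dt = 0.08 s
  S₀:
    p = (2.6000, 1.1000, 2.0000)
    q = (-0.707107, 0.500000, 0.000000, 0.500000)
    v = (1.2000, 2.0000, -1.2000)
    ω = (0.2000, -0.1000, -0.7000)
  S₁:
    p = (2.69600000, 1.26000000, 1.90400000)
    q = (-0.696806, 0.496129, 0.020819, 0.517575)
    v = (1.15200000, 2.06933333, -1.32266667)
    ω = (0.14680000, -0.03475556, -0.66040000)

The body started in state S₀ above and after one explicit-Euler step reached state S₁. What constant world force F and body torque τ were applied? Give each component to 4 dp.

v₁ − v₀ = (-0.04800000, 0.06933333, -0.12266667)
m·(v₁−v₀)/dt = (-0.9000, 1.3000, -2.3000)
rate change Δω = (-0.05320000, 0.06524444, 0.03960000)
gyro term ω₀×Iω₀ = (-0.0070, -0.0168, 0.0004)
τ = I·(Δω/dt) + ω₀×(Iω₀) = (-0.1400, 0.1300, 0.0400)

F = (-0.9000, 1.3000, -2.3000)
τ = (-0.1400, 0.1300, 0.0400)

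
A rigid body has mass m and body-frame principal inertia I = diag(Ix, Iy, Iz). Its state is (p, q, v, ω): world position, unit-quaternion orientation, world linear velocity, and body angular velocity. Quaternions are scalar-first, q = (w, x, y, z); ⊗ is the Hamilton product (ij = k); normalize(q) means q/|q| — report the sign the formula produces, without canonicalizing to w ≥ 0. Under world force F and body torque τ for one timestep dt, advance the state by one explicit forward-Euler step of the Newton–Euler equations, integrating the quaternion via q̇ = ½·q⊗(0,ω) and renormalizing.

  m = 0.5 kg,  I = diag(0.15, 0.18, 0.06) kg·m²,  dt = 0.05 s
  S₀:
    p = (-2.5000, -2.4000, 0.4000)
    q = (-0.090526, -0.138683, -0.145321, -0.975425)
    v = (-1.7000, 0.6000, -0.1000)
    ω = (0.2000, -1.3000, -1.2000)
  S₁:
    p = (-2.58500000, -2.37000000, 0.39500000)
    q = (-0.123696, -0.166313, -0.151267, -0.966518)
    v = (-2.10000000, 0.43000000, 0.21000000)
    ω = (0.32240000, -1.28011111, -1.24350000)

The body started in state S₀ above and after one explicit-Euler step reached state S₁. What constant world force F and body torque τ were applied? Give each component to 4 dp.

F = (-4.0000, -1.7000, 3.1000)
τ = (0.1800, 0.0500, -0.0600)

rate change Δω = (0.12240000, 0.01988889, -0.04350000)
τ = I·(Δω/dt) + ω₀×(Iω₀) = (0.1800, 0.0500, -0.0600)
velocity change Δv = (-0.40000000, -0.17000000, 0.31000000)
F = m·Δv/dt = (-4.0000, -1.7000, 3.1000)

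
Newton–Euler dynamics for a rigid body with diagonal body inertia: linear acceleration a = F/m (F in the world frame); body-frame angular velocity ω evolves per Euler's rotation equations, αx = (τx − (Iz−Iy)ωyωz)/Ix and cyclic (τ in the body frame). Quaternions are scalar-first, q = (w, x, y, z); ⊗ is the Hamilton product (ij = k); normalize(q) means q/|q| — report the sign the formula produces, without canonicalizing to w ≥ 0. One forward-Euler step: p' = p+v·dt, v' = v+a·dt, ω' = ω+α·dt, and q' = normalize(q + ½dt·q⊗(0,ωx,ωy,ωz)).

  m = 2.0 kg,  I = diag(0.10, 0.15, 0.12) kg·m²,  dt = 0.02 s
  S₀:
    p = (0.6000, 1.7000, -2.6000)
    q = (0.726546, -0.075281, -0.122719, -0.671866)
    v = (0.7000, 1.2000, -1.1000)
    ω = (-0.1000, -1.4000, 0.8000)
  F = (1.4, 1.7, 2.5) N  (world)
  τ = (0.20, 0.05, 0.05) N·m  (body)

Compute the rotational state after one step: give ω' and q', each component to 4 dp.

ω×(Iω) gyroscopic = (0.0336, 0.0016, 0.0070)
(τ − ω×Iω)/I = (1.6640, 0.3227, 0.3583)
new body rate ω' = (-0.0667, -1.3935, 0.8072)
q⊗(0,ω) = (0.3581581, -1.1114422, -0.8897530, 0.6743583)
q + ½dt·q⊗(0,ω), renormalized = (0.7300, -0.0864, -0.1316, -0.6650)

ω' = (-0.0667, -1.3935, 0.8072)
q' = (0.7300, -0.0864, -0.1316, -0.6650)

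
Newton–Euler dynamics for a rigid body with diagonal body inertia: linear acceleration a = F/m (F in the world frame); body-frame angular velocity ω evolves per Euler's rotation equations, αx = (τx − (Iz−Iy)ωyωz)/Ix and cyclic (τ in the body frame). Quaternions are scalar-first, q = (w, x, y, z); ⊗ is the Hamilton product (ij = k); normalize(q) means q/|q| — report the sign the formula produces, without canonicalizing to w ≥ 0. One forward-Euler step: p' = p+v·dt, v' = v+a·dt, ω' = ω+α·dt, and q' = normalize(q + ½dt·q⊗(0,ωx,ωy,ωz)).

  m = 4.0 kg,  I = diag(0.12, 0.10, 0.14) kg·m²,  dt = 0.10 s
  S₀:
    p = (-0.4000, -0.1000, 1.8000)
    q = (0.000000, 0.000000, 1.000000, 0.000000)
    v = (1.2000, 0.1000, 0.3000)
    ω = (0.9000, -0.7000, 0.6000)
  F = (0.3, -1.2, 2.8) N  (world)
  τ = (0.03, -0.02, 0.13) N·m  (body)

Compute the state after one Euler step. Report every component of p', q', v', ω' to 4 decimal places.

p' = (-0.2800, -0.0900, 1.8300)
q' = (0.0349, 0.0299, 0.9979, -0.0449)
v' = (1.2075, 0.0700, 0.3700)
ω' = (0.9390, -0.7092, 0.6839)

α = I⁻¹(τ − ω×Iω) = (0.3900, -0.0920, 0.8386)
ω' = ω + α·dt = (0.9390, -0.7092, 0.6839)
Hamilton product q⊗(0,ω) = (0.7000000, 0.6000000, 0.0000000, -0.9000000)
q + ½dt·q⊗(0,ω), renormalized = (0.0349, 0.0299, 0.9979, -0.0449)
linear accel F/m = (0.0750, -0.3000, 0.7000)
new position p' = (-0.2800, -0.0900, 1.8300)
new velocity v' = (1.2075, 0.0700, 0.3700)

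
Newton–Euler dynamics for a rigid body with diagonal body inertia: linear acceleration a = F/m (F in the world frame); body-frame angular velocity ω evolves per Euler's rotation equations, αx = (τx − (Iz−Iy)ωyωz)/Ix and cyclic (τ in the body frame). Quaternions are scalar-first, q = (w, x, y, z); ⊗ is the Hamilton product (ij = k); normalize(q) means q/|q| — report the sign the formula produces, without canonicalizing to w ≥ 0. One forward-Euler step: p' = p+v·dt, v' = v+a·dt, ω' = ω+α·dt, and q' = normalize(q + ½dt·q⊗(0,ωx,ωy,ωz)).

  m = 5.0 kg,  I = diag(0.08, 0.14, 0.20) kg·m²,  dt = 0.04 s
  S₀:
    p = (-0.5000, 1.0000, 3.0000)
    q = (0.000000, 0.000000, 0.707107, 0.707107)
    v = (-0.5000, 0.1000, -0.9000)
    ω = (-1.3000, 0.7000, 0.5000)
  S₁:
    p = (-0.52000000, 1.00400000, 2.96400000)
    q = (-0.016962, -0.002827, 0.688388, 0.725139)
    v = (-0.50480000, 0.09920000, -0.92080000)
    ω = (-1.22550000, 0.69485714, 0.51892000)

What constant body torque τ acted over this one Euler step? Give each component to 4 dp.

rate change Δω = (0.07450000, -0.00514286, 0.01892000)
precession coupling = (0.0210, 0.0780, -0.0546)
I·α + gyro = (0.1700, 0.0600, 0.0400)

τ = (0.1700, 0.0600, 0.0400)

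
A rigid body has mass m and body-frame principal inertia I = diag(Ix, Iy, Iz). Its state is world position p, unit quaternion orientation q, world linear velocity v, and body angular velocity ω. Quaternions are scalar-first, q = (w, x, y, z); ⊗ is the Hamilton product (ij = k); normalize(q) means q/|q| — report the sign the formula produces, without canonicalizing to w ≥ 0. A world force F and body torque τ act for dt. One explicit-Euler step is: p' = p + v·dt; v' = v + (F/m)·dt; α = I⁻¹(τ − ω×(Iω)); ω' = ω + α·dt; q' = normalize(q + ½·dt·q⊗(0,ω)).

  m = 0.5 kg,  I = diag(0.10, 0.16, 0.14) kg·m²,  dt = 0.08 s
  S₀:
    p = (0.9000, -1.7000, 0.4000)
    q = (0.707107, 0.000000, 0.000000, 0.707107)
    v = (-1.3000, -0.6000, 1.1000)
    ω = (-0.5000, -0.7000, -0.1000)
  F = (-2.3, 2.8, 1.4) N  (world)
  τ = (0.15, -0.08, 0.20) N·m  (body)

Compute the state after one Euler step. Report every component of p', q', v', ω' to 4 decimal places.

p' = (0.7960, -1.7480, 0.4880)
q' = (0.7095, 0.0057, -0.0339, 0.7039)
v' = (-1.6680, -0.1520, 1.3240)
ω' = (-0.3789, -0.7390, 0.0023)

p' = p + v·dt = (0.7960, -1.7480, 0.4880)
new velocity v' = (-1.6680, -0.1520, 1.3240)
(τ − ω×Iω)/I = (1.5140, -0.4875, 1.2786)
new body rate ω' = (-0.3789, -0.7390, 0.0023)
2q̇ = q⊗(0,ω) = (0.0707107, 0.1414214, -0.8485284, -0.0707107)
updated quaternion q' = (0.7095, 0.0057, -0.0339, 0.7039)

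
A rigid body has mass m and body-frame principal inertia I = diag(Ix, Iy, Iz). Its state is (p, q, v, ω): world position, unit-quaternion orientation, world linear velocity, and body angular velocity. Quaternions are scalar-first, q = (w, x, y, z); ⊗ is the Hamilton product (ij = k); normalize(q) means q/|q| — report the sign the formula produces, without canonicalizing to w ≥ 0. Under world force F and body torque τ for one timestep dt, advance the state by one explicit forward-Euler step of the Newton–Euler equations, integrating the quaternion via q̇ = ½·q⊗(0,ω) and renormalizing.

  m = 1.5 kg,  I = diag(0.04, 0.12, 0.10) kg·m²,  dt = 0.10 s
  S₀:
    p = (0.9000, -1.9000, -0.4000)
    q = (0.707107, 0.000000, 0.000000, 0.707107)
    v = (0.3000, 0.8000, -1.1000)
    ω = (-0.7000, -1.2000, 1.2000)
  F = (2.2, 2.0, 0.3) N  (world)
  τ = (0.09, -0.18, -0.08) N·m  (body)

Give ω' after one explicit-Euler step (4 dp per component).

ω' = (-0.5470, -1.3920, 1.0528)

precession coupling ω×(Iω) = (0.0288, 0.0504, 0.0672)
(τ − ω×Iω)/I = (1.5300, -1.9200, -1.4720)
ω' = ω + α·dt = (-0.5470, -1.3920, 1.0528)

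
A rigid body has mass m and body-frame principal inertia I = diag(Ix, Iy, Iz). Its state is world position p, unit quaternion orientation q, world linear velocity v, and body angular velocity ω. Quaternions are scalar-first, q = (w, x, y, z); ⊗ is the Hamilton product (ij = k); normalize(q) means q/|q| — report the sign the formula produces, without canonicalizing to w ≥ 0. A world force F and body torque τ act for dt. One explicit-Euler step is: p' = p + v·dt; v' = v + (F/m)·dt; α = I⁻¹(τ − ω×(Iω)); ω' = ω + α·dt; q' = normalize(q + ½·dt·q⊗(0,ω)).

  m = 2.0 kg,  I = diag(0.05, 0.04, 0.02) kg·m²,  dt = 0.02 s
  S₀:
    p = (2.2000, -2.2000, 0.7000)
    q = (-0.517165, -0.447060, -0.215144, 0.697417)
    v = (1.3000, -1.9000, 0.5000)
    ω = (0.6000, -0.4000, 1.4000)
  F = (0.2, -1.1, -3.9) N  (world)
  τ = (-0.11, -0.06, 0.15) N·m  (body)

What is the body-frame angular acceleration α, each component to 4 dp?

α = (-2.4240, -2.1300, 7.3800)

ω×(Iω) gyroscopic = (0.0112, 0.0252, 0.0024)
angular accel α = (-2.4240, -2.1300, 7.3800)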